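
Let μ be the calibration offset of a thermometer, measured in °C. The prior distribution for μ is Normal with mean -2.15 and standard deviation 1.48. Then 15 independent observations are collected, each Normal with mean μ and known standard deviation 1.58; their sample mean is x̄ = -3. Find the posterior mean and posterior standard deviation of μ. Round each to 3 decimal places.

With known σ, the Normal prior is conjugate. Weight on the data is w = (n/σ²)/(n/σ² + 1/τ₀²) = 6.00865/(6.00865+0.456538) = 0.92939.
Posterior mean = w·x̄ + (1−w)·μ₀ = 0.92939·-3 + 0.070615·-2.15 = -2.940. Posterior variance = 1/(6.00865+0.456538) = 0.154674, so SD = 0.393.

Posterior mean ≈ -2.940; posterior SD ≈ 0.393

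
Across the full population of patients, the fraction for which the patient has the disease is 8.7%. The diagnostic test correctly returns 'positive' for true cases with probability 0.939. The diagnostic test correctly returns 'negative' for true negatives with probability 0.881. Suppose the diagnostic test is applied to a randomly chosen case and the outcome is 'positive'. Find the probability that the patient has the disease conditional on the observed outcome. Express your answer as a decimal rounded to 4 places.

P(H | E) ≈ 0.4292

Write H for 'the patient has the disease'. Prior odds H:¬H = 0.087/0.913 = 0.095290. For the 'positive' outcome, the likelihood ratio is 0.939/0.119 = 7.8908.
Posterior odds = 0.095290 × 7.8908 = 0.75191, so P(H|E) = 0.75191/(1+0.75191) = 0.4292.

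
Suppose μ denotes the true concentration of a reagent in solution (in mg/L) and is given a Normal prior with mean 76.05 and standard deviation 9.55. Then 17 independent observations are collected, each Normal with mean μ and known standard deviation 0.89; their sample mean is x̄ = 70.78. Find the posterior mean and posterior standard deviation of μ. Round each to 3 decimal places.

With known σ, the Normal prior is conjugate. Weight on the data is w = (n/σ²)/(n/σ² + 1/τ₀²) = 21.4619/(21.4619+0.0109646) = 0.99949.
Posterior mean = w·x̄ + (1−w)·μ₀ = 0.99949·70.78 + 0.00051063·76.05 = 70.783. Posterior variance = 1/(21.4619+0.0109646) = 0.0465703, so SD = 0.216.

Posterior mean ≈ 70.783; posterior SD ≈ 0.216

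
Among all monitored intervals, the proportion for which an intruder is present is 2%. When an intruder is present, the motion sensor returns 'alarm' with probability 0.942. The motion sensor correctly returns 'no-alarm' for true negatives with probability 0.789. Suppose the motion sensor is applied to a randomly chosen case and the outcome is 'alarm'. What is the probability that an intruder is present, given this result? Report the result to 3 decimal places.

P(H | E) ≈ 0.084

Let H be the event that an intruder is present. P(H) = 0.02, so P(¬H) = 0.98. With E the 'alarm' result, P(E|H) = 0.942 and P(E|¬H) = 0.211.
P(E) = 0.942·0.02 + 0.211·0.98 = 0.018840 + 0.20678 = 0.22562.
By Bayes' theorem, P(H|E) = 0.018840 / 0.22562 = 0.084.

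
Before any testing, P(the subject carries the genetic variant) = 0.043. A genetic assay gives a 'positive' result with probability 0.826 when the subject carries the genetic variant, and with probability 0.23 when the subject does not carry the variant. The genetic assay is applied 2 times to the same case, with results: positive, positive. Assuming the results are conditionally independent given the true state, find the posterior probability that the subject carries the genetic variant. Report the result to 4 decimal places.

Let H be the event that the subject carries the genetic variant; start with P(H) = 0.043. P('positive'|H) = 0.826, P('positive'|¬H) = 0.23.
Update on result 1 ('positive'): P(H) ← 0.826·0.0430 / (0.826·0.0430 + 0.23·0.9570) = 0.035518/0.25563 = 0.1389.
Update on result 2 ('positive'): P(H) ← 0.826·0.1389 / (0.826·0.1389 + 0.23·0.8611) = 0.11477/0.31281 = 0.3669.

Posterior P(H) ≈ 0.3669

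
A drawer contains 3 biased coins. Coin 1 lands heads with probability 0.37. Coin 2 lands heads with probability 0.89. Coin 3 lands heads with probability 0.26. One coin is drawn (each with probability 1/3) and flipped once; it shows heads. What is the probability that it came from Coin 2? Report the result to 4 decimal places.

P(heads|C1) = 0.37; P(heads|C2) = 0.89; P(heads|C3) = 0.26.
Prior × likelihood for each source: 0.333333·0.37=0.1233, 0.333333·0.89=0.2967, 0.333333·0.26=0.08667. Summing gives P(heads) = 0.50667.
P(Coin 2 | heads) = 0.2967 / 0.50667 = 0.5855.

Posterior probability ≈ 0.5855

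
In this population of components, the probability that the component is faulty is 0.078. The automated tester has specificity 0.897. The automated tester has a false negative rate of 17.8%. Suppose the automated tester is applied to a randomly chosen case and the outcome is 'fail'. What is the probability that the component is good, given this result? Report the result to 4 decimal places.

Let H be the event that the component is faulty. P(H) = 0.078, so P(¬H) = 0.922. With E the 'fail' result, P(E|H) = 0.822 and P(E|¬H) = 0.103.
P(E) = 0.822·0.078 + 0.103·0.922 = 0.064116 + 0.094966 = 0.15908.
By Bayes' theorem, P(H|E) = 0.064116 / 0.15908 = 0.4030. Hence P(¬H|E) = 1 − 0.4030 = 0.5970.

P(¬H | E) ≈ 0.5970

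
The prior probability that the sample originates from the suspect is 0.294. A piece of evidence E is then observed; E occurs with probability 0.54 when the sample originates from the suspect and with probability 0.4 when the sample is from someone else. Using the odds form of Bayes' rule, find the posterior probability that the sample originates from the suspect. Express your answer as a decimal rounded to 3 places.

Posterior probability ≈ 0.360

Prior odds = 0.294/(1−0.294) = 0.41643. In log-odds, ln(0.41643) = -0.87604.
Add log likelihood ratio: ln(1.3500) = 0.30010.
Posterior log-odds = -0.57593, so posterior odds = exp(-0.57593) = 0.56218. Converting, P(H|E) = 0.56218/1.5622 = 0.360.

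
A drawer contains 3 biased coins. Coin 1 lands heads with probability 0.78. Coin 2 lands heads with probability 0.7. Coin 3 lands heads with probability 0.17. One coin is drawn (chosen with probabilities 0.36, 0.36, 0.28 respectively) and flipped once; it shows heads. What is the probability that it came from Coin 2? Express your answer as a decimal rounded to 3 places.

Tabulate prior·likelihood by source: [1] prior 0.36, lik 0.78, product 0.2808; [2] prior 0.36, lik 0.7, product 0.2520; [3] prior 0.28, lik 0.17, product 0.04760.
Normalizing constant = 0.58040; the posterior for Coin 2 is its product over the sum, 0.2520/0.58040 = 0.434.

Posterior probability ≈ 0.434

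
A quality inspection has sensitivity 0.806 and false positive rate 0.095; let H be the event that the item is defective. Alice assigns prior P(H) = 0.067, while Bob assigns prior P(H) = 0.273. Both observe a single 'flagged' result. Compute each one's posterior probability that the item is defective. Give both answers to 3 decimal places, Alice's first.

Alice: 0.379; Bob: 0.761

The likelihood ratio for a 'flagged' result is 0.806/0.095 = 8.4842.
Alice: prior odds 0.067/0.933 = 0.071811; posterior odds 0.60926; posterior probability 0.379.
Bob: prior odds 0.273/0.727 = 0.37552; posterior odds 3.1860; posterior probability 0.761.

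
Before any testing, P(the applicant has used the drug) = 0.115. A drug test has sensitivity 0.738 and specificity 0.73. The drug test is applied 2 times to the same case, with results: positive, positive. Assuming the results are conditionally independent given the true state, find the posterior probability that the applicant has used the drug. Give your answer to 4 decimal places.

With H the event that the applicant has used the drug, the joint likelihood of the observed sequence is P(data|H) = 0.738·0.738 = 0.54464 and P(data|¬H) = 0.27·0.27 = 0.072900.
Bayes: P(H|data) = 0.115·0.54464 / (0.115·0.54464 + 0.885·0.072900) = 0.062634/0.12715 = 0.4926.

Posterior P(H) ≈ 0.4926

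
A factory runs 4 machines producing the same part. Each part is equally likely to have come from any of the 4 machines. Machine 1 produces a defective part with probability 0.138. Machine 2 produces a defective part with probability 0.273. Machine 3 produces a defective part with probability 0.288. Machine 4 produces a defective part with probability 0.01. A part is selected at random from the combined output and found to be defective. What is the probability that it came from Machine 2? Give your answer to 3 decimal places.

Posterior probability ≈ 0.385

P(defective|M1) = 0.138; P(defective|M2) = 0.273; P(defective|M3) = 0.288; P(defective|M4) = 0.01.
Prior × likelihood for each source: 0.25·0.138=0.03450, 0.25·0.273=0.06825, 0.25·0.288=0.07200, 0.25·0.01=0.002500. Summing gives P(defective) = 0.17725.
P(Machine 2 | defective) = 0.06825 / 0.17725 = 0.385.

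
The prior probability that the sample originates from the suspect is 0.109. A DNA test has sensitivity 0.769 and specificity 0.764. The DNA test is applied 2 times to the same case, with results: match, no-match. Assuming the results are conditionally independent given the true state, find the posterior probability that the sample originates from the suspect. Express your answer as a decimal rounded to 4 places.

Let H be the event that the sample originates from the suspect; start with P(H) = 0.109. P('match'|H) = 0.769, P('match'|¬H) = 0.236.
Update on result 1 ('match'): P(H) ← 0.769·0.1090 / (0.769·0.1090 + 0.236·0.8910) = 0.083821/0.29410 = 0.2850.
Update on result 2 ('no-match'): P(H) ← 0.231·0.2850 / (0.231·0.2850 + 0.764·0.7150) = 0.065838/0.61209 = 0.1076.

Posterior P(H) ≈ 0.1076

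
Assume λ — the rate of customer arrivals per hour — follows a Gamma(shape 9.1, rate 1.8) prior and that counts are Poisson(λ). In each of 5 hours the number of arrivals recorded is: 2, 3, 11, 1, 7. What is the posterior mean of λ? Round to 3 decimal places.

Total count ∑xᵢ = 24 over n = 5 hours.
Gamma is conjugate to the Poisson likelihood: posterior is Gamma(shape = 9.1+24 = 33.1, rate = 1.8+5 = 6.8).
Posterior mean = shape/rate = 33.1/6.8 = 4.868.

Posterior mean ≈ 4.868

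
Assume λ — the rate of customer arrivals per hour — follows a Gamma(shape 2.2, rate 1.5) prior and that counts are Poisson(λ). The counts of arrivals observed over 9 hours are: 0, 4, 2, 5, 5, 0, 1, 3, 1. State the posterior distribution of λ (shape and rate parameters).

Total count ∑xᵢ = 21 over n = 9 hours.
Gamma is conjugate to the Poisson likelihood: posterior is Gamma(shape = 2.2+21 = 23.2, rate = 1.5+9 = 10.5).

Posterior: Gamma(shape=23.2, rate=10.5)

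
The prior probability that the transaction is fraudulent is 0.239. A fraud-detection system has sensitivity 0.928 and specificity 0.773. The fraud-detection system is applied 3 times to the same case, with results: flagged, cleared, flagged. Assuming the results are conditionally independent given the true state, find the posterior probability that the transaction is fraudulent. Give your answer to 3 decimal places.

Let H be the event that the transaction is fraudulent; start with P(H) = 0.239. P('flagged'|H) = 0.928, P('flagged'|¬H) = 0.227.
Update on result 1 ('flagged'): P(H) ← 0.928·0.2390 / (0.928·0.2390 + 0.227·0.7610) = 0.22179/0.39454 = 0.5622.
Update on result 2 ('cleared'): P(H) ← 0.072·0.5622 / (0.072·0.5622 + 0.773·0.4378) = 0.040475/0.37893 = 0.1068.
Update on result 3 ('flagged'): P(H) ← 0.928·0.1068 / (0.928·0.1068 + 0.227·0.8932) = 0.099124/0.30188 = 0.3284.

Posterior P(H) ≈ 0.328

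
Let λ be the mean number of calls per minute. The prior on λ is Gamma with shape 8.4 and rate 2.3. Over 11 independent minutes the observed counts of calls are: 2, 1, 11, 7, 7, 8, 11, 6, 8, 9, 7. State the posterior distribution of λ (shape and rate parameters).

Posterior: Gamma(shape=85.4, rate=13.3)

The Poisson likelihood adds the total count to the shape and the number of exposure periods to the rate. Here ∑xᵢ = 77 and n = 11, so shape 8.4→85.4 and rate 2.3→13.3.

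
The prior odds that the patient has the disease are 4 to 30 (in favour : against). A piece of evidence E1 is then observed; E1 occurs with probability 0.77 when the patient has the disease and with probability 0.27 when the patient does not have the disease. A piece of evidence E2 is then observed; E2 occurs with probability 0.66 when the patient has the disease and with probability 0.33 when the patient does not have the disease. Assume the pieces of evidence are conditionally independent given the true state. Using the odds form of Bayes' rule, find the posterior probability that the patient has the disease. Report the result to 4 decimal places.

Posterior probability ≈ 0.4320

Prior odds = 4/30 = 0.13333.
Likelihood ratio for E1 = 0.77/0.27 = 2.8519.
Likelihood ratio for E2 = 0.66/0.33 = 2.0000.
Posterior odds = prior odds × LR₁ × LR₂ = 0.76049.
Posterior probability = odds/(1+odds) = 0.76049/1.7605 = 0.4320.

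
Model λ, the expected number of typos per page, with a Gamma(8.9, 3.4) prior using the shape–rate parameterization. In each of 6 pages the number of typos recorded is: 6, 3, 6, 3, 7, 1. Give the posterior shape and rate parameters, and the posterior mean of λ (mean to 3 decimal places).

Total count ∑xᵢ = 26 over n = 6 pages.
Gamma is conjugate to the Poisson likelihood: posterior is Gamma(shape = 8.9+26 = 34.9, rate = 3.4+6 = 9.4).
E[λ | data] = 34.9/9.4 = 3.713.

Posterior: Gamma(shape=34.9, rate=9.4); mean ≈ 3.713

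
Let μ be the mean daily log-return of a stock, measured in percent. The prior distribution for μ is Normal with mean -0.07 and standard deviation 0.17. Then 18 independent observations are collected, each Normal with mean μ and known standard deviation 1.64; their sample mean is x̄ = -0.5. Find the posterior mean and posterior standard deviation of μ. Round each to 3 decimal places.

Posterior mean ≈ -0.140; posterior SD ≈ 0.156

Prior precision 1/τ₀² = 1/0.17² = 34.6021; data precision n/σ² = 18/1.64² = 6.69244.
Posterior precision = 34.6021 + 6.69244 = 41.2945, giving posterior SD = 1/√41.2945 = 0.156.
Posterior mean = (34.6021·-0.07 + 6.69244·-0.5) / 41.2945 = -0.140.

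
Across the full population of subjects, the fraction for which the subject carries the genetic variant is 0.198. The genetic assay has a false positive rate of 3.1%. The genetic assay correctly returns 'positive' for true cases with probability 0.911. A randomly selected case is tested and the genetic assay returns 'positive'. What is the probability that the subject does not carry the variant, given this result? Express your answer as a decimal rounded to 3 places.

P(¬H | E) ≈ 0.121

Let H be the event that the subject carries the genetic variant. P(H) = 0.198, so P(¬H) = 0.802. With E the 'positive' result, P(E|H) = 0.911 and P(E|¬H) = 0.031.
P(E) = 0.911·0.198 + 0.031·0.802 = 0.18038 + 0.024862 = 0.20524.
By Bayes' theorem, P(H|E) = 0.18038 / 0.20524 = 0.879. Hence P(¬H|E) = 1 − 0.879 = 0.121.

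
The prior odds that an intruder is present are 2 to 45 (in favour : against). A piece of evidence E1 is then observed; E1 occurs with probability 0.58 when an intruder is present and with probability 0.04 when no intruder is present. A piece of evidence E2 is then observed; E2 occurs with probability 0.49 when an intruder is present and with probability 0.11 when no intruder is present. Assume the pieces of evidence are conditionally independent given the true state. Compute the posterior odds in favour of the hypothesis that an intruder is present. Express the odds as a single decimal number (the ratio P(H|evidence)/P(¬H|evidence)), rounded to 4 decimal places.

Posterior odds ≈ 2.8707

Prior odds = 2/45 = 0.044444.
Likelihood ratio for E1 = 0.58/0.04 = 14.500.
Likelihood ratio for E2 = 0.49/0.11 = 4.4545.
Posterior odds = prior odds × LR₁ × LR₂ = 2.8707.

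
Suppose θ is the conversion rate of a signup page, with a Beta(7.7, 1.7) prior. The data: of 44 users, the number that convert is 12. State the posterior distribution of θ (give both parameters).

Posterior: Beta(19.7, 33.7)

The binomial likelihood is conjugate to the Beta prior: with 12 successes and 32 failures, the posterior is Beta(7.7+12, 1.7+32) = Beta(19.7, 33.7).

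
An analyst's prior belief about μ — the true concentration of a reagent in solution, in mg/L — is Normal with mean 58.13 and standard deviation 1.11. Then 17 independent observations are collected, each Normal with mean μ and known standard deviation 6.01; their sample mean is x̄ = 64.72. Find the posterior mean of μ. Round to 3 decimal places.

Prior precision 1/τ₀² = 1/1.11² = 0.811622; data precision n/σ² = 17/6.01² = 0.470652.
Posterior precision = 0.811622 + 0.470652 = 1.28227.
Posterior mean = (0.811622·58.13 + 0.470652·64.72) / 1.28227 = 60.549.

Posterior mean ≈ 60.549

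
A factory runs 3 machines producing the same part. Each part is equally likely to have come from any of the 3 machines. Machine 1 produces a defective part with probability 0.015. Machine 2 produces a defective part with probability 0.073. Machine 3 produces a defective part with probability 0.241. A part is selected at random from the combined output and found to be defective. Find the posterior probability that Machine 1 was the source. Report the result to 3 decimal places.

Posterior probability ≈ 0.046

P(defective|M1) = 0.015; P(defective|M2) = 0.073; P(defective|M3) = 0.241.
Prior × likelihood for each source: 0.333333·0.015=0.005000, 0.333333·0.073=0.02433, 0.333333·0.241=0.08033. Summing gives P(defective) = 0.10967.
P(Machine 1 | defective) = 0.005000 / 0.10967 = 0.046.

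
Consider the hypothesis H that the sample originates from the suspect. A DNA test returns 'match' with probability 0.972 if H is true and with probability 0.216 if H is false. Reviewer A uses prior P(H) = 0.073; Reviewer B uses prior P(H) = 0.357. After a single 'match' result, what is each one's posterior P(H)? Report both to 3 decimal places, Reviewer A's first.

The likelihood ratio for a 'match' result is 0.972/0.216 = 4.5000.
Reviewer A: prior odds 0.073/0.927 = 0.078749; posterior odds 0.35437; posterior probability 0.262.
Reviewer B: prior odds 0.357/0.643 = 0.55521; posterior odds 2.4984; posterior probability 0.714.

Reviewer A: 0.262; Reviewer B: 0.714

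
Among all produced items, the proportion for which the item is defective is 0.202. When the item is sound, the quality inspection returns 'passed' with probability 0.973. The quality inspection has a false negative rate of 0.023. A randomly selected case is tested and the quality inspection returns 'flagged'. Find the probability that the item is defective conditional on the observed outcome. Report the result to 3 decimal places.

Let H be the event that the item is defective. P(H) = 0.202, so P(¬H) = 0.798. With E the 'flagged' result, P(E|H) = 0.977 and P(E|¬H) = 0.027.
P(E) = 0.977·0.202 + 0.027·0.798 = 0.19735 + 0.021546 = 0.21890.
By Bayes' theorem, P(H|E) = 0.19735 / 0.21890 = 0.902.

P(H | E) ≈ 0.902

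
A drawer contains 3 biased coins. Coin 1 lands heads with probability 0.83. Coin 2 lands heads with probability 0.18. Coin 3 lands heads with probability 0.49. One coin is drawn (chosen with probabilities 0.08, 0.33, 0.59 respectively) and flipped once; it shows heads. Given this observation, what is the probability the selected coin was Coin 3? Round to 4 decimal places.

Posterior probability ≈ 0.6968

P(heads|C1) = 0.83; P(heads|C2) = 0.18; P(heads|C3) = 0.49.
Prior × likelihood for each source: 0.08·0.83=0.06640, 0.33·0.18=0.05940, 0.59·0.49=0.2891. Summing gives P(heads) = 0.41490.
P(Coin 3 | heads) = 0.2891 / 0.41490 = 0.6968.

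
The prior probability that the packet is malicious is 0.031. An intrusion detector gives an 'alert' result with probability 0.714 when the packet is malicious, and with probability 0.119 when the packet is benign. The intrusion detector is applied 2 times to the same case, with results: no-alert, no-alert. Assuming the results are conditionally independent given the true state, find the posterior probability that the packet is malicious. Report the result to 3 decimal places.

With H the event that the packet is malicious, the joint likelihood of the observed sequence is P(data|H) = 0.286·0.286 = 0.081796 and P(data|¬H) = 0.881·0.881 = 0.77616.
Bayes: P(H|data) = 0.031·0.081796 / (0.031·0.081796 + 0.969·0.77616) = 0.0025357/0.75464 = 0.0034.

Posterior P(H) ≈ 0.003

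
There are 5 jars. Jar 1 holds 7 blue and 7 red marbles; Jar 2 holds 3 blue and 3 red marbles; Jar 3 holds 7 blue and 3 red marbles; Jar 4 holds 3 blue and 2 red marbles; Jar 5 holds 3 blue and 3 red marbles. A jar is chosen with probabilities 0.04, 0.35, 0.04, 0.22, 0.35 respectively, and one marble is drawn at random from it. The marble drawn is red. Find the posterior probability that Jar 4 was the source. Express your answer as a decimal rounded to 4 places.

Tabulate prior·likelihood by source: [1] prior 0.04, lik 0.5, product 0.02000; [2] prior 0.35, lik 0.5, product 0.1750; [3] prior 0.04, lik 0.3, product 0.01200; [4] prior 0.22, lik 0.4, product 0.08800; [5] prior 0.35, lik 0.5, product 0.1750.
Normalizing constant = 0.47000; the posterior for Jar 4 is its product over the sum, 0.08800/0.47000 = 0.1872.

Posterior probability ≈ 0.1872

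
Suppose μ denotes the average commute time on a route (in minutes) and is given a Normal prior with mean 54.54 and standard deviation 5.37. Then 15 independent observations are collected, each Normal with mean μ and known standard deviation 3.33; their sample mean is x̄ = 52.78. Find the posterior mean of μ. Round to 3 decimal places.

Posterior mean ≈ 52.824

With known σ, the Normal prior is conjugate. Weight on the data is w = (n/σ²)/(n/σ² + 1/τ₀²) = 1.35270/(1.35270+0.0346778) = 0.97500.
Posterior mean = w·x̄ + (1−w)·μ₀ = 0.97500·52.78 + 0.024995·54.54 = 52.824.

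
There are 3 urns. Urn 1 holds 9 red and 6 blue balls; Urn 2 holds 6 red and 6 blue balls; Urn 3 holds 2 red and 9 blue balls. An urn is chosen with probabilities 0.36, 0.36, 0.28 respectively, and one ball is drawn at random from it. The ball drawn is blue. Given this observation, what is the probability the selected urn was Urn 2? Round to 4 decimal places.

Tabulate prior·likelihood by source: [1] prior 0.36, lik 0.4, product 0.1440; [2] prior 0.36, lik 0.5, product 0.1800; [3] prior 0.28, lik 0.8182, product 0.2291.
Normalizing constant = 0.55309; the posterior for Urn 2 is its product over the sum, 0.1800/0.55309 = 0.3254.

Posterior probability ≈ 0.3254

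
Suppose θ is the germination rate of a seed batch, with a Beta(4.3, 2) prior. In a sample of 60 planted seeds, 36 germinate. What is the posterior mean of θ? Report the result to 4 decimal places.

Posterior mean ≈ 0.6078

Observing 36 successes and 24 failures updates Beta(4.3, 2) by adding the success and failure counts to the two shape parameters: α = 4.3+36 = 40.3, β = 2+24 = 26.
E[θ | data] = 40.3/(40.3+26) = 0.6078.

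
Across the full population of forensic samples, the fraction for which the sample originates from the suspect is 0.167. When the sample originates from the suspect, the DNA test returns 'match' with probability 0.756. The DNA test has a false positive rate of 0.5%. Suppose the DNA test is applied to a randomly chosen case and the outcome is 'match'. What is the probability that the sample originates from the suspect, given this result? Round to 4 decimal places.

Let H be the event that the sample originates from the suspect. P(H) = 0.167, so P(¬H) = 0.833. With E the 'match' result, P(E|H) = 0.756 and P(E|¬H) = 0.005.
P(E) = 0.756·0.167 + 0.005·0.833 = 0.12625 + 0.0041650 = 0.13042.
By Bayes' theorem, P(H|E) = 0.12625 / 0.13042 = 0.9681.

P(H | E) ≈ 0.9681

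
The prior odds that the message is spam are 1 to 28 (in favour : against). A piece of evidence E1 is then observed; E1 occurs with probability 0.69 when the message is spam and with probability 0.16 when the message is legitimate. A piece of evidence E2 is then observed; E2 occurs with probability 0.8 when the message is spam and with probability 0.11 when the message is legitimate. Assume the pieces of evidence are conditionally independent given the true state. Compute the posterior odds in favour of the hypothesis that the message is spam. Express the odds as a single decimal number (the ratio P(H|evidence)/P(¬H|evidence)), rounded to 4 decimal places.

Posterior odds ≈ 1.1201

Prior odds = 1/28 = 0.035714. In log-odds, ln(0.035714) = -3.3322.
Add log likelihood ratios: ln(4.3125) + ln(7.2727) = 3.4456.
Posterior log-odds = 0.11344, so posterior odds = exp(0.11344) = 1.1201.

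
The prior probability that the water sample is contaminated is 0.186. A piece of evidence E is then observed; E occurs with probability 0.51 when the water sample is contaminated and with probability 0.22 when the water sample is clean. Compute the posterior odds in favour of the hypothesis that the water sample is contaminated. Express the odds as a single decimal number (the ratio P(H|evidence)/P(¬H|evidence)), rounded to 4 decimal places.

Posterior odds ≈ 0.5297

Prior odds = 0.186/(1−0.186) = 0.22850.
Likelihood ratio for E = 0.51/0.22 = 2.3182.
Posterior odds = prior odds × LR = 0.52971.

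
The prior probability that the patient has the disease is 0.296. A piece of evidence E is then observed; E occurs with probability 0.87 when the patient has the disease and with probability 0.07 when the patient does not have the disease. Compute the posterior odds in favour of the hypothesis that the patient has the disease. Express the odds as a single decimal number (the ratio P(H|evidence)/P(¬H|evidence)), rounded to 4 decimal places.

Prior odds = 0.296/(1−0.296) = 0.42045. In log-odds, ln(0.42045) = -0.86642.
Add log likelihood ratio: ln(12.429) = 2.5200.
Posterior log-odds = 1.6536, so posterior odds = exp(1.6536) = 5.2256.

Posterior odds ≈ 5.2256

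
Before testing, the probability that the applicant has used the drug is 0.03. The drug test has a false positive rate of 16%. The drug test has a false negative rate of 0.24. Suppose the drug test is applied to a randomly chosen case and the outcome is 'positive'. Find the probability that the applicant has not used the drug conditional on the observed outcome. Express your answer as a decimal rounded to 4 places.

P(¬H | E) ≈ 0.8719

Write H for 'the applicant has used the drug'. Prior odds H:¬H = 0.03/0.97 = 0.030928. For the 'positive' outcome, the likelihood ratio is 0.76/0.16 = 4.7500.
Posterior odds = 0.030928 × 4.7500 = 0.14691, so P(H|E) = 0.14691/(1+0.14691) = 0.1281. Then P(¬H|E) = 1 − 0.1281 = 0.8719.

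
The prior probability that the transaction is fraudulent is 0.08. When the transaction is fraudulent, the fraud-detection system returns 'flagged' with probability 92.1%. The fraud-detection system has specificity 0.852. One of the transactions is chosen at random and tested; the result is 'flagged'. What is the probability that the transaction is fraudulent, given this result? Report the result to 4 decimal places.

Let H be the event that the transaction is fraudulent. P(H) = 0.08, so P(¬H) = 0.92. With E the 'flagged' result, P(E|H) = 0.921 and P(E|¬H) = 0.148.
P(E) = 0.921·0.08 + 0.148·0.92 = 0.073680 + 0.13616 = 0.20984.
By Bayes' theorem, P(H|E) = 0.073680 / 0.20984 = 0.3511.

P(H | E) ≈ 0.3511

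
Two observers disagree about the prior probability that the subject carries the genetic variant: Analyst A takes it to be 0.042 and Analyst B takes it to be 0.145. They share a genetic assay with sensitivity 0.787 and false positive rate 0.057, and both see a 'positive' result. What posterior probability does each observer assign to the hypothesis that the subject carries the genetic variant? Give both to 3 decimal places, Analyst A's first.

P('+'|H) = 0.787, P('+'|¬H) = 0.057.
Analyst A: numerator 0.787·0.042 = 0.033054; evidence = 0.033054+0.057·0.958 = 0.087660; posterior = 0.377.
Analyst B: numerator 0.787·0.145 = 0.11411; evidence = 0.11411+0.057·0.855 = 0.16285; posterior = 0.701.

Analyst A: 0.377; Analyst B: 0.701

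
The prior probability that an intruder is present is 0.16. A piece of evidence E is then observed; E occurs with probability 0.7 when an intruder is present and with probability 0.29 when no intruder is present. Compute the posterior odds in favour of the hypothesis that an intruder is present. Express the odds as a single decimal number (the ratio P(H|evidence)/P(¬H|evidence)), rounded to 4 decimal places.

Posterior odds ≈ 0.4598

Prior odds = 0.16/(1−0.16) = 0.19048. In log-odds, ln(0.19048) = -1.6582.
Add log likelihood ratio: ln(2.4138) = 0.88120.
Posterior log-odds = -0.77703, so posterior odds = exp(-0.77703) = 0.45977.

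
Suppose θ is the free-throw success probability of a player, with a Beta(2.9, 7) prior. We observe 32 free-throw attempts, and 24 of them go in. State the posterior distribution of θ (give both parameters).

The binomial likelihood is conjugate to the Beta prior: with 24 successes and 8 failures, the posterior is Beta(2.9+24, 7+8) = Beta(26.9, 15).

Posterior: Beta(26.9, 15)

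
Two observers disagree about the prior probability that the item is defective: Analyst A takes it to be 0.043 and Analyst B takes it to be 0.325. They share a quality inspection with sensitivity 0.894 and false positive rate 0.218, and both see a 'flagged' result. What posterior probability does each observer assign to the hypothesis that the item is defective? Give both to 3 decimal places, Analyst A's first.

Analyst A: 0.156; Analyst B: 0.664

P('+'|H) = 0.894, P('+'|¬H) = 0.218.
Analyst A: numerator 0.894·0.043 = 0.038442; evidence = 0.038442+0.218·0.957 = 0.24707; posterior = 0.156.
Analyst B: numerator 0.894·0.325 = 0.29055; evidence = 0.29055+0.218·0.675 = 0.43770; posterior = 0.664.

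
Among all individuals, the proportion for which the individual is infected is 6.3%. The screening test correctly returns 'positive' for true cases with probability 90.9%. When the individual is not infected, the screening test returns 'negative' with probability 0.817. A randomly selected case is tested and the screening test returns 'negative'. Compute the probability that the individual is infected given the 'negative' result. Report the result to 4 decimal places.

P(H | E) ≈ 0.0074

Write H for 'the individual is infected'. Prior odds H:¬H = 0.063/0.937 = 0.067236. For the 'negative' outcome, the likelihood ratio is 0.091/0.817 = 0.11138.
Posterior odds = 0.067236 × 0.11138 = 0.0074889, so P(H|E) = 0.0074889/(1+0.0074889) = 0.0074.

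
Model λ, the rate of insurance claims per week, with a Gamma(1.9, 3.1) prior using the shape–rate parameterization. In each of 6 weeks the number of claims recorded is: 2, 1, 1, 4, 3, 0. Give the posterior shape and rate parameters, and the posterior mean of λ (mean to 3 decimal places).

Posterior: Gamma(shape=12.9, rate=9.1); mean ≈ 1.418

Total count ∑xᵢ = 11 over n = 6 weeks.
Gamma is conjugate to the Poisson likelihood: posterior is Gamma(shape = 1.9+11 = 12.9, rate = 3.1+6 = 9.1).
E[λ | data] = 12.9/9.1 = 1.418.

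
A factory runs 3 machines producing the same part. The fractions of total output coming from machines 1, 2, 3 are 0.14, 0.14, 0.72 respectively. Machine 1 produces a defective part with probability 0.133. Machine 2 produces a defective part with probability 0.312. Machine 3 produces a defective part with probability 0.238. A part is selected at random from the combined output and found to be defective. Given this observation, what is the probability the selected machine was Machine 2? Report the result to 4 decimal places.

Posterior probability ≈ 0.1869

P(defective|M1) = 0.133; P(defective|M2) = 0.312; P(defective|M3) = 0.238.
Prior × likelihood for each source: 0.14·0.133=0.01862, 0.14·0.312=0.04368, 0.72·0.238=0.1714. Summing gives P(defective) = 0.23366.
P(Machine 2 | defective) = 0.04368 / 0.23366 = 0.1869.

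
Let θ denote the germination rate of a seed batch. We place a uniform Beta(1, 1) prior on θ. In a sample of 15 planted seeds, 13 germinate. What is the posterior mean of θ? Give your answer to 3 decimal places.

Posterior mean ≈ 0.824

The binomial likelihood is conjugate to the Beta prior: with 13 successes and 2 failures, the posterior is Beta(1+13, 1+2) = Beta(14, 3).
Posterior mean = α/(α+β) = 14/17 = 0.824.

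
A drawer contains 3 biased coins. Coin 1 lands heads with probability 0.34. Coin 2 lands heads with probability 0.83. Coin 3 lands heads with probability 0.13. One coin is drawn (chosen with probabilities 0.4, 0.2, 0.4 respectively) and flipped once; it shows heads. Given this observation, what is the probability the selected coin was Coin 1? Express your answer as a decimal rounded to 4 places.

P(heads|C1) = 0.34; P(heads|C2) = 0.83; P(heads|C3) = 0.13.
Prior × likelihood for each source: 0.4·0.34=0.1360, 0.2·0.83=0.1660, 0.4·0.13=0.05200. Summing gives P(heads) = 0.35400.
P(Coin 1 | heads) = 0.1360 / 0.35400 = 0.3842.

Posterior probability ≈ 0.3842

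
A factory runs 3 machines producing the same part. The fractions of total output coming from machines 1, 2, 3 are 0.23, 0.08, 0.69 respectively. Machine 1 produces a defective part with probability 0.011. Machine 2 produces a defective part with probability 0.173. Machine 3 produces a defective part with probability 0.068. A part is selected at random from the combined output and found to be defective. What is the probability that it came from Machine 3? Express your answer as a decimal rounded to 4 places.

Tabulate prior·likelihood by source: [1] prior 0.23, lik 0.011, product 0.002530; [2] prior 0.08, lik 0.173, product 0.01384; [3] prior 0.69, lik 0.068, product 0.04692.
Normalizing constant = 0.063290; the posterior for Machine 3 is its product over the sum, 0.04692/0.063290 = 0.7413.

Posterior probability ≈ 0.7413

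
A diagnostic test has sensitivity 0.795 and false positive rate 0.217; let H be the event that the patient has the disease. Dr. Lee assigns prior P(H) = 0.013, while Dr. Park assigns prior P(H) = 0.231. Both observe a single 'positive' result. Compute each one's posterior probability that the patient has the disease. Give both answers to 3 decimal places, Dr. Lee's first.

Dr. Lee: 0.046; Dr. Park: 0.524

P('+'|H) = 0.795, P('+'|¬H) = 0.217.
Dr. Lee: numerator 0.795·0.013 = 0.010335; evidence = 0.010335+0.217·0.987 = 0.22451; posterior = 0.046.
Dr. Park: numerator 0.795·0.231 = 0.18365; evidence = 0.18365+0.217·0.769 = 0.35052; posterior = 0.524.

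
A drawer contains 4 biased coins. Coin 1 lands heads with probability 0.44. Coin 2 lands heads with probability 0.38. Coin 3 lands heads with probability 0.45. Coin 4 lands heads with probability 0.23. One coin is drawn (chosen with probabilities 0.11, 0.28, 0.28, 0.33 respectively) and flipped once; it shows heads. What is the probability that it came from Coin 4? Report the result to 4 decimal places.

Tabulate prior·likelihood by source: [1] prior 0.11, lik 0.44, product 0.04840; [2] prior 0.28, lik 0.38, product 0.1064; [3] prior 0.28, lik 0.45, product 0.1260; [4] prior 0.33, lik 0.23, product 0.07590.
Normalizing constant = 0.35670; the posterior for Coin 4 is its product over the sum, 0.07590/0.35670 = 0.2128.

Posterior probability ≈ 0.2128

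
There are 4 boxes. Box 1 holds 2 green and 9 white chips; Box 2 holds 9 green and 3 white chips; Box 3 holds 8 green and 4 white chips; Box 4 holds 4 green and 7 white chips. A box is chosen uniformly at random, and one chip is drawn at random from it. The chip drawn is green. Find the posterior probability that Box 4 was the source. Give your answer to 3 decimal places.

Posterior probability ≈ 0.185

Tabulate prior·likelihood by source: [1] prior 0.25, lik 0.1818, product 0.04545; [2] prior 0.25, lik 0.75, product 0.1875; [3] prior 0.25, lik 0.6667, product 0.1667; [4] prior 0.25, lik 0.3636, product 0.09091.
Normalizing constant = 0.49053; the posterior for Box 4 is its product over the sum, 0.09091/0.49053 = 0.185.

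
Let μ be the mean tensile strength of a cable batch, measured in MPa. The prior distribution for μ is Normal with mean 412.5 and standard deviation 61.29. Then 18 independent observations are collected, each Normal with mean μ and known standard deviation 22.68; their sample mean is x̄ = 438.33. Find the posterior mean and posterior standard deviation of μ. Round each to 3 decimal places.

Posterior mean ≈ 438.135; posterior SD ≈ 5.326

Prior precision 1/τ₀² = 1/61.29² = 0.00026621; data precision n/σ² = 18/22.68² = 0.0349934.
Posterior precision = 0.00026621 + 0.0349934 = 0.0352596, giving posterior SD = 1/√0.0352596 = 5.326.
Posterior mean = (0.00026621·412.5 + 0.0349934·438.33) / 0.0352596 = 438.135.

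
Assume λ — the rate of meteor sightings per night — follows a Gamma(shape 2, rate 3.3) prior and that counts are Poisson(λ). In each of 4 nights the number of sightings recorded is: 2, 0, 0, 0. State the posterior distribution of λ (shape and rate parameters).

Posterior: Gamma(shape=4, rate=7.3)

Total count ∑xᵢ = 2 over n = 4 nights.
Gamma is conjugate to the Poisson likelihood: posterior is Gamma(shape = 2+2 = 4, rate = 3.3+4 = 7.3).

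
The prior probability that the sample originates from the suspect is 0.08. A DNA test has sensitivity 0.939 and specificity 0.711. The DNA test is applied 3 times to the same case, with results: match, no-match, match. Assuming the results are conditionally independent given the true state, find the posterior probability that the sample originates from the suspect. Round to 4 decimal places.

Posterior P(H) ≈ 0.0730

Let H be the event that the sample originates from the suspect; start with P(H) = 0.08. P('match'|H) = 0.939, P('match'|¬H) = 0.289.
Update on result 1 ('match'): P(H) ← 0.939·0.0800 / (0.939·0.0800 + 0.289·0.9200) = 0.075120/0.34100 = 0.2203.
Update on result 2 ('no-match'): P(H) ← 0.061·0.2203 / (0.061·0.2203 + 0.711·0.7797) = 0.013438/0.56781 = 0.0237.
Update on result 3 ('match'): P(H) ← 0.939·0.0237 / (0.939·0.0237 + 0.289·0.9763) = 0.022223/0.30438 = 0.0730.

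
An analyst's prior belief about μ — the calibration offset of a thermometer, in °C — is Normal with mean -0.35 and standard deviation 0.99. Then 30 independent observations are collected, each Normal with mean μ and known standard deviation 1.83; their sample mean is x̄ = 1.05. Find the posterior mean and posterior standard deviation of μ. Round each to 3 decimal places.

Posterior mean ≈ 0.907; posterior SD ≈ 0.317

Prior precision 1/τ₀² = 1/0.99² = 1.02030; data precision n/σ² = 30/1.83² = 8.95817.
Posterior precision = 1.02030 + 8.95817 = 9.97847, giving posterior SD = 1/√9.97847 = 0.317.
Posterior mean = (1.02030·-0.35 + 8.95817·1.05) / 9.97847 = 0.907.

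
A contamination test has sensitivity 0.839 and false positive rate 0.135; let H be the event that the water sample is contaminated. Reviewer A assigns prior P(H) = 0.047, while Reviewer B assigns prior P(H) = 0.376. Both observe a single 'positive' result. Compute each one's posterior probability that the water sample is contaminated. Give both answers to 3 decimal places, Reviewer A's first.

The likelihood ratio for a 'positive' result is 0.839/0.135 = 6.2148.
Reviewer A: prior odds 0.047/0.953 = 0.049318; posterior odds 0.30650; posterior probability 0.235.
Reviewer B: prior odds 0.376/0.624 = 0.60256; posterior odds 3.7448; posterior probability 0.789.

Reviewer A: 0.235; Reviewer B: 0.789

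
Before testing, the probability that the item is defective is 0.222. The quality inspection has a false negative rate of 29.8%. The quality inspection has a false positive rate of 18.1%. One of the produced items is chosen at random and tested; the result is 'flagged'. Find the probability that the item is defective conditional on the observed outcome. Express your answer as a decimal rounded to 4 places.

P(H | E) ≈ 0.5253

Write H for 'the item is defective'. Prior odds H:¬H = 0.222/0.778 = 0.28535. For the 'flagged' outcome, the likelihood ratio is 0.702/0.181 = 3.8785.
Posterior odds = 0.28535 × 3.8785 = 1.1067, so P(H|E) = 1.1067/(1+1.1067) = 0.5253.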